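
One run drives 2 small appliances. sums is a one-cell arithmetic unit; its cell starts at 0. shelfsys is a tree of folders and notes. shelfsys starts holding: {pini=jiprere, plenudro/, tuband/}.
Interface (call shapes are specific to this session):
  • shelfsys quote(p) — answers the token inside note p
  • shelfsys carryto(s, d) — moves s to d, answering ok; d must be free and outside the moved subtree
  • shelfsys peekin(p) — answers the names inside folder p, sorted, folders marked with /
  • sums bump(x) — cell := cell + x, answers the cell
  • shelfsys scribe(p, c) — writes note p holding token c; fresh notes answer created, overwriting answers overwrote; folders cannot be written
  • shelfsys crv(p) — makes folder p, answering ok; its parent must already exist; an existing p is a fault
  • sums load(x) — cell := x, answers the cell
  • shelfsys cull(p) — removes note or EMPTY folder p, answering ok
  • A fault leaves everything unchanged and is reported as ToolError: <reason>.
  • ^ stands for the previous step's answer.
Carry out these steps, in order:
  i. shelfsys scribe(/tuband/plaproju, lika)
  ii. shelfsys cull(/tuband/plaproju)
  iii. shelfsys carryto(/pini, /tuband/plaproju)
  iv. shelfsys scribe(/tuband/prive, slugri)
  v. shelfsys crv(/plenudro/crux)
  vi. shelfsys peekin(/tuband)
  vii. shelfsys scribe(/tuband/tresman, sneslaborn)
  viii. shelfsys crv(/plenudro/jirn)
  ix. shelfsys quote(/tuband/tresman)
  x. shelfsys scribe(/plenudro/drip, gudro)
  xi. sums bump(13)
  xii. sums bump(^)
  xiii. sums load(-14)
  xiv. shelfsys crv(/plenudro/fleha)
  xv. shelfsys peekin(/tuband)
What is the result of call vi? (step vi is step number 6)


Invoking shelfsys scribe(p→/tuband/plaproju, c→lika), giving created.
I run shelfsys cull(p→/tuband/plaproju), and see ok.
Using shelfsys carryto(s→/pini, d→/tuband/plaproju): ok.
Now I run shelfsys scribe(p→/tuband/prive, c→slugri), which returns created.
I invoke shelfsys crv(p→/plenudro/crux), yielding ok.
Next I call shelfsys peekin(p→/tuband), which returns [plaproju, prive].
I call shelfsys scribe(p→/tuband/tresman, c→sneslaborn), which returns created.
Now I run shelfsys crv(p→/plenudro/jirn), and observe ok.
Next I call shelfsys quote(p→/tuband/tresman): sneslaborn.
Next I call shelfsys scribe(p→/plenudro/drip, c→gudro): created.
I call sums bump(x→13), and get 13.
I run sums bump(x→^): 26.
I call sums load(x→-14), → -14.
I try shelfsys crv(p→/plenudro/fleha), which returns ok.
Then shelfsys peekin(p→/tuband), yielding [plaproju, prive, tresman].

Answer: [plaproju, prive]


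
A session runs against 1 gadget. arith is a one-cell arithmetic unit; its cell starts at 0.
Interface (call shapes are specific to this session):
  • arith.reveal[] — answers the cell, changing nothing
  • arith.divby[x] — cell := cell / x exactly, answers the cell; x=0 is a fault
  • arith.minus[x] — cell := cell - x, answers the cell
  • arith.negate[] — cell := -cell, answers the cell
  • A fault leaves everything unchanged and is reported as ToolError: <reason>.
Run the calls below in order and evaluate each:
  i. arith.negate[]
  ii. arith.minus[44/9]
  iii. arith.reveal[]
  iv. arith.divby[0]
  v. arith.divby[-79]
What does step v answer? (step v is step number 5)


Answer: 44/711

Derivation:
>> arith.negate()
<< 0
>> arith.minus(x: 44/9)
<< -44/9
>> arith.reveal()
<< -44/9
>> arith.divby(x: 0)
<< ToolError: division by zero
>> arith.divby(x: -79)
<< 44/711


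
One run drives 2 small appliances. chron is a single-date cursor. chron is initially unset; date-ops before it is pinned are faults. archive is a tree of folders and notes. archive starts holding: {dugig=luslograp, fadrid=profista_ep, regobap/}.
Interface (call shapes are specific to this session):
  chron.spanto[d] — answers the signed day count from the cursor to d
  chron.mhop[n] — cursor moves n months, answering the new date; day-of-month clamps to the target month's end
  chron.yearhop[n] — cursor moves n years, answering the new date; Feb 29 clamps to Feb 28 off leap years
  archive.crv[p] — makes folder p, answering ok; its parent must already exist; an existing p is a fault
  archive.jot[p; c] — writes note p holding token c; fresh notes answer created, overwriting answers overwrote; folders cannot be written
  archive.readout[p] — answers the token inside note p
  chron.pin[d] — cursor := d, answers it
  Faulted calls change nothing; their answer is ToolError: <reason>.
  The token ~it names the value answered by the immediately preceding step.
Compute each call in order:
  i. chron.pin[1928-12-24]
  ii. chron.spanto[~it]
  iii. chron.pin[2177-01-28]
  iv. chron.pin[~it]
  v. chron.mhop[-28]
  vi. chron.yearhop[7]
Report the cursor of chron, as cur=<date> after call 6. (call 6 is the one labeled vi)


~$ pin d→1928-12-24
[out] 1928-12-24
~$ spanto d→~it
[out] 0
~$ pin d→2177-01-28
[out] 2177-01-28
~$ pin d→~it
[out] 2177-01-28
~$ mhop n→-28
[out] 2174-09-28
~$ yearhop n→7
[out] 2181-09-28

Answer: cur=2181-09-28


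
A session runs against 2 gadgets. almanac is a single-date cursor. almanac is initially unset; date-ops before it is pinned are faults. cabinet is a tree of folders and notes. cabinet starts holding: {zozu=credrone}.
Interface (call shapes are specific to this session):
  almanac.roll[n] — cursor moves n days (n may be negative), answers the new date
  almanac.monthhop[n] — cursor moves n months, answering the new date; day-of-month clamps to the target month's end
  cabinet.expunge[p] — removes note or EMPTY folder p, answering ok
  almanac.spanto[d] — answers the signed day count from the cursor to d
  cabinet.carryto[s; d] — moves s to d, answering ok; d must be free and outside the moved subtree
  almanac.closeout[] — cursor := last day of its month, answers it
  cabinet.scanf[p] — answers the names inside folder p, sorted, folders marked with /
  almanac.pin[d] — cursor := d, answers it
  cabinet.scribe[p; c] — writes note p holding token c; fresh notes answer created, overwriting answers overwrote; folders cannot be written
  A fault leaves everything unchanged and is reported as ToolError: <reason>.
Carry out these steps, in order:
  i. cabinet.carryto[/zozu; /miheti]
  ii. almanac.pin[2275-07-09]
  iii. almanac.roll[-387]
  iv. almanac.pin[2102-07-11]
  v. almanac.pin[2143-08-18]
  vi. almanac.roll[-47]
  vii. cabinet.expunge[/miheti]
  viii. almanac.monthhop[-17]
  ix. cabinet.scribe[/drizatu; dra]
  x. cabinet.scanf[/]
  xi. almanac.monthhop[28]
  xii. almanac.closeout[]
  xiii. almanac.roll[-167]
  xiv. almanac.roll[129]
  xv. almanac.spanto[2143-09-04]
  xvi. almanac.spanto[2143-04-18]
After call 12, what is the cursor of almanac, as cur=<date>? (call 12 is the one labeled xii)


-> cabinet.carryto(s→/zozu, d→/miheti)
<- ok
-> almanac.pin(d→2275-07-09)
<- 2275-07-09
-> almanac.roll(n→-387)
<- 2274-06-17
-> almanac.pin(d→2102-07-11)
<- 2102-07-11
-> almanac.pin(d→2143-08-18)
<- 2143-08-18
-> almanac.roll(n→-47)
<- 2143-07-02
-> cabinet.expunge(p→/miheti)
<- ok
-> almanac.monthhop(n→-17)
<- 2142-02-02
-> cabinet.scribe(p→/drizatu, c→dra)
<- created
-> cabinet.scanf(p→/)
<- [drizatu]
-> almanac.monthhop(n→28)
<- 2144-06-02
-> almanac.closeout()
<- 2144-06-30
-> almanac.roll(n→-167)
<- 2144-01-15
-> almanac.roll(n→129)
<- 2144-05-23
-> almanac.spanto(d→2143-09-04)
<- -262
-> almanac.spanto(d→2143-04-18)
<- -401

Answer: cur=2144-06-30


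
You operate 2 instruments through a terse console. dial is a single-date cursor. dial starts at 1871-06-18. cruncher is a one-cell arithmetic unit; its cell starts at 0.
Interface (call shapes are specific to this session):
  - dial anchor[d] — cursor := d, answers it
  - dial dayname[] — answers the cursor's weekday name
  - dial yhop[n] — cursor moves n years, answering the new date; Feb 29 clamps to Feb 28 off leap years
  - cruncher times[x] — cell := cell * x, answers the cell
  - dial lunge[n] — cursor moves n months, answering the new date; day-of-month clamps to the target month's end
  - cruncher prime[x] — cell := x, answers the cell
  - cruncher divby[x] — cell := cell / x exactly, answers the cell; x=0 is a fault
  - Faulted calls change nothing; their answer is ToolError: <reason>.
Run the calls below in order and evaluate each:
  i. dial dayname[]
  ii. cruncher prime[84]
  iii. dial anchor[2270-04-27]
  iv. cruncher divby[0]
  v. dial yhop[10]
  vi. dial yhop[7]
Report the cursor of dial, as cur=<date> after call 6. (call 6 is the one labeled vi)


Step: dial dayname[]
Result: Sunday
Step: cruncher prime[x→84]
Result: 84
Step: dial anchor[d→2270-04-27]
Result: 2270-04-27
Step: cruncher divby[x→0]
Result: ToolError: division by zero
Step: dial yhop[n→10]
Result: 2280-04-27
Step: dial yhop[n→7]
Result: 2287-04-27

Answer: cur=2287-04-27


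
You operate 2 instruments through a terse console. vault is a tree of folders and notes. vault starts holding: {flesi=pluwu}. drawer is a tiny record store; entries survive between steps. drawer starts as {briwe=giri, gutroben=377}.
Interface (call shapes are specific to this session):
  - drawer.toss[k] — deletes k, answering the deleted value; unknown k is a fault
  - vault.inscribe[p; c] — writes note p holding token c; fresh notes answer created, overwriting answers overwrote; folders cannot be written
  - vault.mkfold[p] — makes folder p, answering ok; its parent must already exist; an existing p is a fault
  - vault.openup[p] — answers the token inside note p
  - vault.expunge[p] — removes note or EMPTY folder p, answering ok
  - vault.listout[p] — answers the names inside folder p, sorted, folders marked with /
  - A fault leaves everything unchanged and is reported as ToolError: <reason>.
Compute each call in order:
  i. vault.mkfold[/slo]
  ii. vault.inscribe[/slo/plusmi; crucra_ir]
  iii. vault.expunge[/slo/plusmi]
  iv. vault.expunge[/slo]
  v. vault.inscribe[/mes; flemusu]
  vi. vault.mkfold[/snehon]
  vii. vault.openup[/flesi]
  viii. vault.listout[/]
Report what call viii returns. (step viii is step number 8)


Answer: [flesi, mes, snehon/]

Derivation:
# 1. mkfold(p: /slo) ~> ok
# 2. inscribe(p: /slo/plusmi, c: crucra_ir) ~> created
# 3. expunge(p: /slo/plusmi) ~> ok
# 4. expunge(p: /slo) ~> ok
# 5. inscribe(p: /mes, c: flemusu) ~> created
# 6. mkfold(p: /snehon) ~> ok
# 7. openup(p: /flesi) ~> pluwu
# 8. listout(p: /) ~> [flesi, mes, snehon/]


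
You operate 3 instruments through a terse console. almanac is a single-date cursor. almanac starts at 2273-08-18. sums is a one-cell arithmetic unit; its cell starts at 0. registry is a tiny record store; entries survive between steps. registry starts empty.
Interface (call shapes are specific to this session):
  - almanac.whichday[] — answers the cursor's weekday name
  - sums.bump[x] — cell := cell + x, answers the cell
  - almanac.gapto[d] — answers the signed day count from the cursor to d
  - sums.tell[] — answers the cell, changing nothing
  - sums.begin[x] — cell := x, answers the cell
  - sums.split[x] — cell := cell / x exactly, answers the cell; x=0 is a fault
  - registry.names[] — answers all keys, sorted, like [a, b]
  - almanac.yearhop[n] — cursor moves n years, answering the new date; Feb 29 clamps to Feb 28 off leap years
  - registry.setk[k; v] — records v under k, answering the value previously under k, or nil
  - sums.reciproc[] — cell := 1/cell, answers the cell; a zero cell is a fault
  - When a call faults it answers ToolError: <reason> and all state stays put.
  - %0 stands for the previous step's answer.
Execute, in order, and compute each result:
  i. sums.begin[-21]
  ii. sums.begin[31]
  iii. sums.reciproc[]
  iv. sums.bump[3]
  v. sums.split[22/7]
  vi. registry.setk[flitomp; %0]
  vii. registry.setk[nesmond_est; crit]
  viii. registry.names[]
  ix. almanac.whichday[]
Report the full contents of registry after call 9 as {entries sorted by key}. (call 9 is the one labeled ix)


-> begin(x=-21)
<- -21
-> begin(x=31)
<- 31
-> reciproc()
<- 1/31
-> bump(x=3)
<- 94/31
-> split(x=22/7)
<- 329/341
-> setk(k=flitomp, v=%0)
<- nil
-> setk(k=nesmond_est, v=crit)
<- nil
-> names()
<- [flitomp, nesmond_est]
-> whichday()
<- Monday

Answer: {flitomp=329/341, nesmond_est=crit}


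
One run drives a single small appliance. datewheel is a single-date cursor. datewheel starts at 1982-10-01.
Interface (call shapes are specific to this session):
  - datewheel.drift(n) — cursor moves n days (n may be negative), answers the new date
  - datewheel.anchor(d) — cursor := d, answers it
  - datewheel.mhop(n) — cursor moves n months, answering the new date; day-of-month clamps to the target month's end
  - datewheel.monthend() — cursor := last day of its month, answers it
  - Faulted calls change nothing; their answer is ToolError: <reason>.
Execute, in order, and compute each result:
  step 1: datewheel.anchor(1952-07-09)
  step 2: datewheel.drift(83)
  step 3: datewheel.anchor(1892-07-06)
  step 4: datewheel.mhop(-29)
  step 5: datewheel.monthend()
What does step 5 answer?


Answer: 1890-02-28

Derivation:
-- 1. datewheel.anchor(d: 1952-07-09) -> 1952-07-09
-- 2. datewheel.drift(n: 83) -> 1952-09-30
-- 3. datewheel.anchor(d: 1892-07-06) -> 1892-07-06
-- 4. datewheel.mhop(n: -29) -> 1890-02-06
-- 5. datewheel.monthend() -> 1890-02-28


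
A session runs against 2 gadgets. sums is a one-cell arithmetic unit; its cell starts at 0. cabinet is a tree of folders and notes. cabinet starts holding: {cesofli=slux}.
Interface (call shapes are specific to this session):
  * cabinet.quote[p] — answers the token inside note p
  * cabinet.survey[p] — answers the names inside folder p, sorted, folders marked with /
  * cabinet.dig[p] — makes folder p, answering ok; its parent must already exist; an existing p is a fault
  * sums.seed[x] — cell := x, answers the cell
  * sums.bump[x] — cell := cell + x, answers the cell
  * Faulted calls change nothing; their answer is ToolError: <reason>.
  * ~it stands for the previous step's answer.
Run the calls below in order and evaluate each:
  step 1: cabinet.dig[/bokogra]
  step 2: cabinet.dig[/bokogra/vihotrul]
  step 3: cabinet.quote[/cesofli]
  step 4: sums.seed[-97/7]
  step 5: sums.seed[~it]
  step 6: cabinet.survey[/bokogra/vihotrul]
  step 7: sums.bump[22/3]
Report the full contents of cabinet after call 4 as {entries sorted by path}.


Answer: {bokogra/, bokogra/vihotrul/, cesofli=slux}

Derivation:
→ cabinet.dig(p: /bokogra)
← ok
→ cabinet.dig(p: /bokogra/vihotrul)
← ok
→ cabinet.quote(p: /cesofli)
← slux
→ sums.seed(x: -97/7)
← -97/7
→ sums.seed(x: ~it)
← -97/7
→ cabinet.survey(p: /bokogra/vihotrul)
← []
→ sums.bump(x: 22/3)
← -137/21


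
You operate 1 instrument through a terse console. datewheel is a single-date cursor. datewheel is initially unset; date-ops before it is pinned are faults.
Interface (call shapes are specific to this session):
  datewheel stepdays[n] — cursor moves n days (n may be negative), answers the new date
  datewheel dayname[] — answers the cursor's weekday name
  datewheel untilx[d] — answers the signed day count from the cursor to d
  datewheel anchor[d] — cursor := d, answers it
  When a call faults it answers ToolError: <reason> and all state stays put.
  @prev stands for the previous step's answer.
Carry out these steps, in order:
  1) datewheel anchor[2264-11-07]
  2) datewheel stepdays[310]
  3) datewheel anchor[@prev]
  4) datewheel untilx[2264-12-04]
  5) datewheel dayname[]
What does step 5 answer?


·→ datewheel anchor(d=2264-11-07)
·← 2264-11-07
·→ datewheel stepdays(n=310)
·← 2265-09-13
·→ datewheel anchor(d=@prev)
·← 2265-09-13
·→ datewheel untilx(d=2264-12-04)
·← -283
·→ datewheel dayname()
·← Wednesday

Answer: Wednesday


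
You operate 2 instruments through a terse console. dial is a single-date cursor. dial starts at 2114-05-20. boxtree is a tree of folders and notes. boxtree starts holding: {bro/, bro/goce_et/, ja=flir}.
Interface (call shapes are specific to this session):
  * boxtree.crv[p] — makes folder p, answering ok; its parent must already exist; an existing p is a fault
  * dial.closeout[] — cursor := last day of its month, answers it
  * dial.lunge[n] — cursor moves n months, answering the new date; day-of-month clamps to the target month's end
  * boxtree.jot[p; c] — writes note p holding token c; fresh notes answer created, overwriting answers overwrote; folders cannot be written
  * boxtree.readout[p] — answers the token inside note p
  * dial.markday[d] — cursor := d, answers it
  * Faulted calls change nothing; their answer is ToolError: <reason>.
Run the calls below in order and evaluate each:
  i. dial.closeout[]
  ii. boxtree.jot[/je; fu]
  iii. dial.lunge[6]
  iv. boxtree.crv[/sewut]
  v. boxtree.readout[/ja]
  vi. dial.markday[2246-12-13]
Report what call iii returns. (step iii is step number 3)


$ closeout
= 2114-05-31
$ jot p='/je' c='fu'
= created
$ lunge n='6'
= 2114-11-30
$ crv p='/sewut'
= ok
$ readout p='/ja'
= flir
$ markday d='2246-12-13'
= 2246-12-13

Answer: 2114-11-30


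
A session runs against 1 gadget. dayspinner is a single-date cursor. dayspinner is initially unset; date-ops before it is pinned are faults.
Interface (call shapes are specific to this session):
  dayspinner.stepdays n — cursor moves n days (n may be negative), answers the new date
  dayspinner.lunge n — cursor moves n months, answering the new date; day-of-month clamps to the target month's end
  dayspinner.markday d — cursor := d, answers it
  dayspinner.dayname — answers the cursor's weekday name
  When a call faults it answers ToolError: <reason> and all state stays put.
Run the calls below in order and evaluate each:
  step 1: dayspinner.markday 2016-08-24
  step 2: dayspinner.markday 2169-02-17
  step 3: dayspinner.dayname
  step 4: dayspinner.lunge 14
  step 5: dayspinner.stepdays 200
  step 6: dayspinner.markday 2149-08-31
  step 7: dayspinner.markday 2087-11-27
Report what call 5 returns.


Answer: 2170-11-03

Derivation:
==> markday(d='2016-08-24')
<== 2016-08-24
==> markday(d='2169-02-17')
<== 2169-02-17
==> dayname()
<== Friday
==> lunge(n='14')
<== 2170-04-17
==> stepdays(n='200')
<== 2170-11-03
==> markday(d='2149-08-31')
<== 2149-08-31
==> markday(d='2087-11-27')
<== 2087-11-27


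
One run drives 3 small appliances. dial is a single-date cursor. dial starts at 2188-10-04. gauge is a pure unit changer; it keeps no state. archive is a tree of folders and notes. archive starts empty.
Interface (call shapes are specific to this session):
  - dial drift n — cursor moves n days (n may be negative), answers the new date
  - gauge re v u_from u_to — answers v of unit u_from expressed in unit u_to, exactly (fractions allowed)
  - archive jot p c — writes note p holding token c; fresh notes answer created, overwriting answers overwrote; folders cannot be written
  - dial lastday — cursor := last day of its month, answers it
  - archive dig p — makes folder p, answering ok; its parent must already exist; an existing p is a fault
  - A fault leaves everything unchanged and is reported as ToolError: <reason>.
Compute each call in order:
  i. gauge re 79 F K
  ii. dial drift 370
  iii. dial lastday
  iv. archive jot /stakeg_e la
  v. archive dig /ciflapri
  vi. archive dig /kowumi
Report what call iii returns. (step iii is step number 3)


Answer: 2189-10-31

Derivation:
Step: gauge re[v='79'; u_from='F'; u_to='K']
Result: 53867/180
Step: dial drift[n='370']
Result: 2189-10-09
Step: dial lastday[]
Result: 2189-10-31
Step: archive jot[p='/stakeg_e'; c='la']
Result: created
Step: archive dig[p='/ciflapri']
Result: ok
Step: archive dig[p='/kowumi']
Result: ok


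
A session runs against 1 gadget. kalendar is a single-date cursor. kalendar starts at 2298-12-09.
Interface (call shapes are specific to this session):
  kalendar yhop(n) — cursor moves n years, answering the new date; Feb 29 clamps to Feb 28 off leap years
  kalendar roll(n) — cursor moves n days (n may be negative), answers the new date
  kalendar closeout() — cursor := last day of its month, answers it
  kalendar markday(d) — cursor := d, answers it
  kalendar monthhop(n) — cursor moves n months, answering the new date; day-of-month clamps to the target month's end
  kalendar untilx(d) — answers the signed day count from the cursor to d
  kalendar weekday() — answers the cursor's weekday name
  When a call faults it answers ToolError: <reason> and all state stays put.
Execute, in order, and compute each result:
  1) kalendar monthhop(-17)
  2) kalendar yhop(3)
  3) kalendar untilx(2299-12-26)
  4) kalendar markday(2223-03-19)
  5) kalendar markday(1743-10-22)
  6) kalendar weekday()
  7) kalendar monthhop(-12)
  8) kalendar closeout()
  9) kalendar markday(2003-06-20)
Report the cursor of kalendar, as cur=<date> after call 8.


Answer: cur=1742-10-31

Derivation:
==> kalendar monthhop(n='-17')
<== 2297-07-09
==> kalendar yhop(n='3')
<== 2300-07-09
==> kalendar untilx(d='2299-12-26')
<== -195
==> kalendar markday(d='2223-03-19')
<== 2223-03-19
==> kalendar markday(d='1743-10-22')
<== 1743-10-22
==> kalendar weekday()
<== Tuesday
==> kalendar monthhop(n='-12')
<== 1742-10-22
==> kalendar closeout()
<== 1742-10-31
==> kalendar markday(d='2003-06-20')
<== 2003-06-20


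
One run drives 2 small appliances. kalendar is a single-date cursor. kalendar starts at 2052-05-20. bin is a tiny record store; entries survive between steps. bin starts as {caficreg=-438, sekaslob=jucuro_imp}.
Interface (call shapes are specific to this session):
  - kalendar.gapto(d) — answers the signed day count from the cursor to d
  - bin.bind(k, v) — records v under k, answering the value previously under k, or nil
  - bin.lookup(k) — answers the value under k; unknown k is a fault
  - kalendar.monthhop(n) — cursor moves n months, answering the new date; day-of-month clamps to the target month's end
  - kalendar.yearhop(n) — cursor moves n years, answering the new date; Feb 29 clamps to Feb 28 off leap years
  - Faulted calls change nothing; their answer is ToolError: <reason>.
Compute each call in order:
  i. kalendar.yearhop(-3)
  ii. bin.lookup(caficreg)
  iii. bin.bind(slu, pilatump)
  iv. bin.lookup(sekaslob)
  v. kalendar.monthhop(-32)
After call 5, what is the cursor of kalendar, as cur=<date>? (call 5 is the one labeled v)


Answer: cur=2046-09-20

Derivation:
>> kalendar.yearhop(n→-3)
<< 2049-05-20
>> bin.lookup(k→caficreg)
<< -438
>> bin.bind(k→slu, v→pilatump)
<< nil
>> bin.lookup(k→sekaslob)
<< jucuro_imp
>> kalendar.monthhop(n→-32)
<< 2046-09-20


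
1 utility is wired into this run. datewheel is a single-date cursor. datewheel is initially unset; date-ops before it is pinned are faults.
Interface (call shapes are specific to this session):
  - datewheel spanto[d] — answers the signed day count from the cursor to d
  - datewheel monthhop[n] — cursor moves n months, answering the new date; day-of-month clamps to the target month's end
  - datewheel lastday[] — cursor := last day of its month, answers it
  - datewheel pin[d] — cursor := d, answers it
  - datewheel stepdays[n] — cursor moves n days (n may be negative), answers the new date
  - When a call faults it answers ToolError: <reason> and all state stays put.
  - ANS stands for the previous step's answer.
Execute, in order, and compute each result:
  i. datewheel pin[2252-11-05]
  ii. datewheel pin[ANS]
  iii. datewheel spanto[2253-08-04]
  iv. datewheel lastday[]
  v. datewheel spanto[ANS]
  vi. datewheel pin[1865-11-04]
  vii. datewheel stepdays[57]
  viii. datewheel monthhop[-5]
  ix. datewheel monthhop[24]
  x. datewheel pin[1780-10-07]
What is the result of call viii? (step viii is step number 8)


Answer: 1865-07-31

Derivation:
! 1. datewheel pin(d=2252-11-05) => 2252-11-05
! 2. datewheel pin(d=ANS) => 2252-11-05
! 3. datewheel spanto(d=2253-08-04) => 272
! 4. datewheel lastday() => 2252-11-30
! 5. datewheel spanto(d=ANS) => 0
! 6. datewheel pin(d=1865-11-04) => 1865-11-04
! 7. datewheel stepdays(n=57) => 1865-12-31
! 8. datewheel monthhop(n=-5) => 1865-07-31
! 9. datewheel monthhop(n=24) => 1867-07-31
! 10. datewheel pin(d=1780-10-07) => 1780-10-07


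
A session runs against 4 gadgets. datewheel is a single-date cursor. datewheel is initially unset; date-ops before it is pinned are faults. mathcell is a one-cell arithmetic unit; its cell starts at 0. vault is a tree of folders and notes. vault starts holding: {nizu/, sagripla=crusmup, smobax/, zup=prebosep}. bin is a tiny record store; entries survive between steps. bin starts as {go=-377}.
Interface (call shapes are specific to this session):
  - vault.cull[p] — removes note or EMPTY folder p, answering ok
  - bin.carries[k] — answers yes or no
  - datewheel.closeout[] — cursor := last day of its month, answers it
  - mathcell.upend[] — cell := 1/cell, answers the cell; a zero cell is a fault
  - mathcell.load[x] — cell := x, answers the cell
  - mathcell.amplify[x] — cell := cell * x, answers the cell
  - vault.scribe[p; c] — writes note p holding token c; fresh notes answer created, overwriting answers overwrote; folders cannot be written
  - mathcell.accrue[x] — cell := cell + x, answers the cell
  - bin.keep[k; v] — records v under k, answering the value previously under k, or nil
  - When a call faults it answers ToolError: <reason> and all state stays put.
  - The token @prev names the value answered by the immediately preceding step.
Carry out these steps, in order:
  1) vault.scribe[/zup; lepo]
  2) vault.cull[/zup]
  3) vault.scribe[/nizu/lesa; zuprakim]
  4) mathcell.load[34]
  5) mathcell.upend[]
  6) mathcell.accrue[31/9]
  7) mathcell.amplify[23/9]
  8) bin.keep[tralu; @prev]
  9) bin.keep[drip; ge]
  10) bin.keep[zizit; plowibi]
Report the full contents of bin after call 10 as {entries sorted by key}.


Answer: {drip=ge, go=-377, tralu=24449/2754, zizit=plowibi}

Derivation:
Step: vault.scribe[p: /zup; c: lepo]
Result: overwrote
Step: vault.cull[p: /zup]
Result: ok
Step: vault.scribe[p: /nizu/lesa; c: zuprakim]
Result: created
Step: mathcell.load[x: 34]
Result: 34
Step: mathcell.upend[]
Result: 1/34
Step: mathcell.accrue[x: 31/9]
Result: 1063/306
Step: mathcell.amplify[x: 23/9]
Result: 24449/2754
Step: bin.keep[k: tralu; v: @prev]
Result: nil
Step: bin.keep[k: drip; v: ge]
Result: nil
Step: bin.keep[k: zizit; v: plowibi]
Result: nil


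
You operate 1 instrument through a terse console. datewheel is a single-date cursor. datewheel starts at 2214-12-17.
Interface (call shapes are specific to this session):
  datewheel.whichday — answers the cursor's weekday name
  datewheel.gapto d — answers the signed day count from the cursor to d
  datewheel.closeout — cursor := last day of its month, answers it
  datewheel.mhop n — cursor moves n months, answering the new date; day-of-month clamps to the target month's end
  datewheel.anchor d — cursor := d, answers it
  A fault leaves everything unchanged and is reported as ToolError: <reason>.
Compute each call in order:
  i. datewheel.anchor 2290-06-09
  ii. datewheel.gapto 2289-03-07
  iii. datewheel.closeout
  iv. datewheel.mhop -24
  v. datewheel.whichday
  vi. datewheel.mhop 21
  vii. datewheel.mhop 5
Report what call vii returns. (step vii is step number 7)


Using anchor(d: 2290-06-09), and get 2290-06-09.
Next I call gapto(d: 2289-03-07), which returns -459.
Now I run closeout: 2290-06-30.
Next I call mhop(n: -24), — result: 2288-06-30.
Now I run whichday, yielding Saturday.
Now I run mhop(n: 21), yielding 2290-03-30.
Using mhop(n: 5), giving 2290-08-30.

Answer: 2290-08-30


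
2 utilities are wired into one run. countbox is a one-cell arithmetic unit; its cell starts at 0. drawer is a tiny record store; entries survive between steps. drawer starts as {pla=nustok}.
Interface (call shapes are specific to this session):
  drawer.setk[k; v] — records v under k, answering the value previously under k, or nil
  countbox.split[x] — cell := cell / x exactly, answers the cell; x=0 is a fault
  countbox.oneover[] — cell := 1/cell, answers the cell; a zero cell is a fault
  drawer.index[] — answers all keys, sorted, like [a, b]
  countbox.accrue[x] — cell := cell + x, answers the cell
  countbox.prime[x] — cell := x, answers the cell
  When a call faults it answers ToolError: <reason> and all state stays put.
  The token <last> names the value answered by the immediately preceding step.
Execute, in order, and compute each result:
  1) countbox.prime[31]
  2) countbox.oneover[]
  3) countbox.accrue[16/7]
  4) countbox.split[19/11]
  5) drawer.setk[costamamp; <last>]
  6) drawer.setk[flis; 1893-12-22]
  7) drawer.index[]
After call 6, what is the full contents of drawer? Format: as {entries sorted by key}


Answer: {costamamp=5533/4123, flis=1893-12-22, pla=nustok}

Derivation:
Using countbox.prime(x='31'), giving 31.
I call countbox.oneover(), and observe 1/31.
Using countbox.accrue(x='16/7'), which returns 503/217.
Using countbox.split(x='19/11'), and observe 5533/4123.
Using drawer.setk(k='costamamp', v='<last>'), yielding nil.
I call drawer.setk(k='flis', v='1893-12-22'), and get nil.
I invoke drawer.index(), and get [costamamp, flis, pla].


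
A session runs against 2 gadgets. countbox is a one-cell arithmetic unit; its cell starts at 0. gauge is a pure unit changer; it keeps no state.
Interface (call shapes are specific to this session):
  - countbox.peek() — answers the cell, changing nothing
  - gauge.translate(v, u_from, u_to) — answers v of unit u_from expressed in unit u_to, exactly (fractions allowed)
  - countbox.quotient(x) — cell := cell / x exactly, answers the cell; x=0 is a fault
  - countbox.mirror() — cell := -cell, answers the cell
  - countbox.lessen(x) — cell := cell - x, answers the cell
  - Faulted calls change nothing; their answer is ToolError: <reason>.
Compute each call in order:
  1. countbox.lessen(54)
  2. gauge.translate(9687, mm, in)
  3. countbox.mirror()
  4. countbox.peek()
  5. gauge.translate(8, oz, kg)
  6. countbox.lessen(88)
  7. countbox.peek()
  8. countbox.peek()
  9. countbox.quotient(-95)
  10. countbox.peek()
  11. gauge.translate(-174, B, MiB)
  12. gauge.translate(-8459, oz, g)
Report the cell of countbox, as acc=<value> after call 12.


>>> lessen 54
  -54
>>> translate 9687 mm in
  48435/127
>>> mirror
  54
>>> peek
  54
>>> translate 8 oz kg
  45359237/200000000
>>> lessen 88
  -34
>>> peek
  -34
>>> peek
  -34
>>> quotient -95
  34/95
>>> peek
  34/95
>>> translate -174 B MiB
  -87/524288
>>> translate -8459 oz g
  -383693785783/1600000

Answer: acc=34/95


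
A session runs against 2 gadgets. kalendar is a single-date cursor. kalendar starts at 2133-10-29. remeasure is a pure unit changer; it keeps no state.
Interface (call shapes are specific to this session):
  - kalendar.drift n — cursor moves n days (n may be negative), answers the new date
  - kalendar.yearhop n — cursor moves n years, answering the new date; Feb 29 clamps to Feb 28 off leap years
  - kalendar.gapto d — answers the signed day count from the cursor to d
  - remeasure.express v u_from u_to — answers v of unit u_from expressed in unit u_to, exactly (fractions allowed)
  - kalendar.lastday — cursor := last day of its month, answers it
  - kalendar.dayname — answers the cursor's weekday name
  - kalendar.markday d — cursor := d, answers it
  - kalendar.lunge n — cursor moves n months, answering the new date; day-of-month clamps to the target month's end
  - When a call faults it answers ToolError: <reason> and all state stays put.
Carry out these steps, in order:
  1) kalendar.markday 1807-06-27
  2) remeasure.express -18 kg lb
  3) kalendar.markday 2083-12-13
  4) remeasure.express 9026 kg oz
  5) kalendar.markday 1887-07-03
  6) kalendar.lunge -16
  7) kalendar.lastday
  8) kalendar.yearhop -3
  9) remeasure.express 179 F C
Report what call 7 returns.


Answer: 1886-03-31

Derivation:
-> kalendar.markday(d='1807-06-27')
<- 1807-06-27
-> remeasure.express(v='-18', u_from='kg', u_to='lb')
<- -1800000000/45359237
-> kalendar.markday(d='2083-12-13')
<- 2083-12-13
-> remeasure.express(v='9026', u_from='kg', u_to='oz')
<- 14441600000000/45359237
-> kalendar.markday(d='1887-07-03')
<- 1887-07-03
-> kalendar.lunge(n='-16')
<- 1886-03-03
-> kalendar.lastday()
<- 1886-03-31
-> kalendar.yearhop(n='-3')
<- 1883-03-31
-> remeasure.express(v='179', u_from='F', u_to='C')
<- 245/3


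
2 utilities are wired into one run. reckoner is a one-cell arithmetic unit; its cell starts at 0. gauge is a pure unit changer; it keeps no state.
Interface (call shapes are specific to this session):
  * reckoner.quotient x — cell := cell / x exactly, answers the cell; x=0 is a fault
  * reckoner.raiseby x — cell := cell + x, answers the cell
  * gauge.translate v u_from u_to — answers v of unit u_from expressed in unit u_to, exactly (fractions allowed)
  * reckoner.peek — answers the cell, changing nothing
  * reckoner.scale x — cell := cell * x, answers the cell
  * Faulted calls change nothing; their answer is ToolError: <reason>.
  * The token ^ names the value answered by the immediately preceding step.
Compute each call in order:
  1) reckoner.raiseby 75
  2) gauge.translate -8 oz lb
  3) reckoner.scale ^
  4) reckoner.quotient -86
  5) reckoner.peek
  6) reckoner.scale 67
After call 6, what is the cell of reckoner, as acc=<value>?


CALL raiseby[75]
RET  75
CALL translate[-8; oz; lb]
RET  -1/2
CALL scale[^]
RET  -75/2
CALL quotient[-86]
RET  75/172
CALL peek[]
RET  75/172
CALL scale[67]
RET  5025/172

Answer: acc=5025/172


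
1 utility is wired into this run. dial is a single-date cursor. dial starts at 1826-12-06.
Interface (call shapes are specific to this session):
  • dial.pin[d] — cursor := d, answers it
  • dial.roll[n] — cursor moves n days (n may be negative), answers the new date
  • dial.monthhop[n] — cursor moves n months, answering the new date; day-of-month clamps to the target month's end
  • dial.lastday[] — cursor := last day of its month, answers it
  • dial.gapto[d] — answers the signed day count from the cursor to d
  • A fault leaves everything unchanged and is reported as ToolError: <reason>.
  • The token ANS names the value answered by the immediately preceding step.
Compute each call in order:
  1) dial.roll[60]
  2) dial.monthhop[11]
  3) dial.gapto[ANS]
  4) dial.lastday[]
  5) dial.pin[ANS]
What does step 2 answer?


> dial.roll n: 60
= 1827-02-04
> dial.monthhop n: 11
= 1828-01-04
> dial.gapto d: ANS
= 0
> dial.lastday
= 1828-01-31
> dial.pin d: ANS
= 1828-01-31

Answer: 1828-01-04


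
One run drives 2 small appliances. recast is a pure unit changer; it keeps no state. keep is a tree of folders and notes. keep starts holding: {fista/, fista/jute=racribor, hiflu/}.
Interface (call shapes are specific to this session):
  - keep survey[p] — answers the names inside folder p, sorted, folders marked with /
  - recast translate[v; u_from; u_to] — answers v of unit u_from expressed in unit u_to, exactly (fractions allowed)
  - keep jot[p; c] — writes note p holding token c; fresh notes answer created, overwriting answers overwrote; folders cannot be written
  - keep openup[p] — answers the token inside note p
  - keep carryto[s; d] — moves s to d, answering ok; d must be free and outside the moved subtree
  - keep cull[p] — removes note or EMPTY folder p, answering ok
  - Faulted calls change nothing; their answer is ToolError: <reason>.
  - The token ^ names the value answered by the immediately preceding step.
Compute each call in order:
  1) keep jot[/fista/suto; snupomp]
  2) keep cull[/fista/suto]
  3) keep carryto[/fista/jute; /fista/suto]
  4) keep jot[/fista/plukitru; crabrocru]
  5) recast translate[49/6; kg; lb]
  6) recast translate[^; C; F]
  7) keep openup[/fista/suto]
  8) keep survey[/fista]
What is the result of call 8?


Answer: [plukitru, suto]

Derivation:
>>> keep jot /fista/suto snupomp
[out] created
>>> keep cull /fista/suto
[out] ok
>>> keep carryto /fista/jute /fista/suto
[out] ok
>>> keep jot /fista/plukitru crabrocru
[out] created
>>> recast translate 49/6 kg lb
[out] 350000000/19439673
>>> recast translate ^ C F
[out] 417356512/6479891
>>> keep openup /fista/suto
[out] racribor
>>> keep survey /fista
[out] [plukitru, suto]


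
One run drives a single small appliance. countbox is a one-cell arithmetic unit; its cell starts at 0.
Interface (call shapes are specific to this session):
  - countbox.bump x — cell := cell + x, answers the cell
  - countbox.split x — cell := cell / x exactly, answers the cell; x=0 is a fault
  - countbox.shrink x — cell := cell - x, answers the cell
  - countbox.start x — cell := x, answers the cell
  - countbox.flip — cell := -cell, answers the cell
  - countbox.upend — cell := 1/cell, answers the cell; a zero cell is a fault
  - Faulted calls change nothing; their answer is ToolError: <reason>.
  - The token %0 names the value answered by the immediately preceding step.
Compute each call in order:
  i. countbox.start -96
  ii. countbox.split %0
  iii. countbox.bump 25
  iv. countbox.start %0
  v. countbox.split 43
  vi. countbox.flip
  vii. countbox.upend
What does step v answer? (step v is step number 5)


$ countbox.start x=-96
= -96
$ countbox.split x=%0
= 1
$ countbox.bump x=25
= 26
$ countbox.start x=%0
= 26
$ countbox.split x=43
= 26/43
$ countbox.flip
= -26/43
$ countbox.upend
= -43/26

Answer: 26/43


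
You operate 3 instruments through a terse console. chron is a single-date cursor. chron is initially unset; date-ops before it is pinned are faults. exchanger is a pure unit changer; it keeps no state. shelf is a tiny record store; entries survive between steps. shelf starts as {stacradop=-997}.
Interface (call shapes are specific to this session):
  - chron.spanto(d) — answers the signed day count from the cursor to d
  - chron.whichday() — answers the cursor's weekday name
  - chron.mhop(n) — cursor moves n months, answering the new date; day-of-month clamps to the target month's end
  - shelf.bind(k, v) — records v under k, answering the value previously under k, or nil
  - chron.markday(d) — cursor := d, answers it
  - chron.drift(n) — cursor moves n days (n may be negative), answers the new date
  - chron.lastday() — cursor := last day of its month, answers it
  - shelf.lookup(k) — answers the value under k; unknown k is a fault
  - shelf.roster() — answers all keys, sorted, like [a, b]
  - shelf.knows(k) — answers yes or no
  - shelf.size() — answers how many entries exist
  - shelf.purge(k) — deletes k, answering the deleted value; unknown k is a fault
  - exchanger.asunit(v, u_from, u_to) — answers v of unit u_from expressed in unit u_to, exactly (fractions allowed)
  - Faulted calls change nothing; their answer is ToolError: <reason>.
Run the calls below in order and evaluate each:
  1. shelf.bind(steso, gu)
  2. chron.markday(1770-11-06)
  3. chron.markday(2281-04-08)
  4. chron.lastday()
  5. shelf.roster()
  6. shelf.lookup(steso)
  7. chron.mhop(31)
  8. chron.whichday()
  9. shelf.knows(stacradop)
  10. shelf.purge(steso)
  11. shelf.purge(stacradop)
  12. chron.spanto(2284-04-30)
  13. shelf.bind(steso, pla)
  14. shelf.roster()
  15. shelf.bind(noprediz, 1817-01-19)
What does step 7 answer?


==> shelf.bind(k→steso, v→gu)
<== nil
==> chron.markday(d→1770-11-06)
<== 1770-11-06
==> chron.markday(d→2281-04-08)
<== 2281-04-08
==> chron.lastday()
<== 2281-04-30
==> shelf.roster()
<== [stacradop, steso]
==> shelf.lookup(k→steso)
<== gu
==> chron.mhop(n→31)
<== 2283-11-30
==> chron.whichday()
<== Friday
==> shelf.knows(k→stacradop)
<== yes
==> shelf.purge(k→steso)
<== gu
==> shelf.purge(k→stacradop)
<== -997
==> chron.spanto(d→2284-04-30)
<== 152
==> shelf.bind(k→steso, v→pla)
<== nil
==> shelf.roster()
<== [steso]
==> shelf.bind(k→noprediz, v→1817-01-19)
<== nil

Answer: 2283-11-30


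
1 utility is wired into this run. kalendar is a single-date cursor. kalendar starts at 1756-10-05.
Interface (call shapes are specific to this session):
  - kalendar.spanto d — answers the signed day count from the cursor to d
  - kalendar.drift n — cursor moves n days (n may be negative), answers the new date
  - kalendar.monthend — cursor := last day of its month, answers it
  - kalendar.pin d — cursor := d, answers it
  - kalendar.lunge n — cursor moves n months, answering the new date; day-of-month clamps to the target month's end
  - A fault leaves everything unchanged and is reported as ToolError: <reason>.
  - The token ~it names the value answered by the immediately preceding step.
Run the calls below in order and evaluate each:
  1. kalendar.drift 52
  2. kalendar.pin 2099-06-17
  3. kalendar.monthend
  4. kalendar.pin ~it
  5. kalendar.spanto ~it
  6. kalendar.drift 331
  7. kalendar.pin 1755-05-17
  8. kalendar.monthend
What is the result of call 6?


Calling kalendar.drift(n='52'), and get 1756-11-26.
Next I call kalendar.pin(d='2099-06-17'), which returns 2099-06-17.
I use kalendar.monthend(), and see 2099-06-30.
I use kalendar.pin(d='~it'), yielding 2099-06-30.
Next I call kalendar.spanto(d='~it'), and get 0.
I invoke kalendar.drift(n='331'), giving 2100-05-27.
I invoke kalendar.pin(d='1755-05-17'), and see 1755-05-17.
I run kalendar.monthend(), and see 1755-05-31.

Answer: 2100-05-27
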